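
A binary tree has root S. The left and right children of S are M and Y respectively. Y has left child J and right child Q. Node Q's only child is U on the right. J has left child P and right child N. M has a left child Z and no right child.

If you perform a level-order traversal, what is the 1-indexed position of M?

Level-order visits nodes level by level from the root, left to right within each level.
Level 0: S
Level 1: M, Y
Level 2: Z, J, Q
Level 3: P, N, U
Full level-order sequence: S, M, Y, Z, J, Q, P, N, U.

2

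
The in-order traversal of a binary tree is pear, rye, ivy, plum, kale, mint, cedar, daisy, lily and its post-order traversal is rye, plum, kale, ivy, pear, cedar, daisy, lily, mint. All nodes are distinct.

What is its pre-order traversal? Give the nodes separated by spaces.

mint pear ivy rye kale plum lily daisy cedar

The last element of post-order is the root; it splits in-order into left and right subtrees.
Root mint: left subtree has 5 nodes {pear, rye, ivy, plum, kale}, right has 3 {cedar, daisy, lily}.
  Root pear: left subtree has 0 nodes { }, right has 4 {rye, ivy, plum, kale}.
    Root ivy: left subtree has 1 node {rye}, right has 2 {plum, kale}.
      Root kale: left subtree has 1 node {plum}, right has 0 { }.
  Root lily: left subtree has 2 nodes {cedar, daisy}, right has 0 { }.
    Root daisy: left subtree has 1 node {cedar}, right has 0 { }.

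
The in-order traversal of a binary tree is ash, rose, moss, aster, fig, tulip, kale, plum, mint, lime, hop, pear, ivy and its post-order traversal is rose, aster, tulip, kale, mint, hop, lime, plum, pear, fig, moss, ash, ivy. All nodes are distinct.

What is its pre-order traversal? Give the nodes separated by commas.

The last element of post-order is the root; it splits in-order into left and right subtrees.
Root ivy: left subtree has 12 nodes {ash, rose, moss, aster, fig, tulip, kale, plum, mint, lime, hop, pear}, right has 0 { }.
  Root ash: left subtree has 0 nodes { }, right has 11 {rose, moss, aster, fig, tulip, kale, plum, mint, lime, hop, pear}.
    Root moss: left subtree has 1 node {rose}, right has 9 {aster, fig, tulip, kale, plum, mint, lime, hop, pear}.
      Root fig: left subtree has 1 node {aster}, right has 7 {tulip, kale, plum, mint, lime, hop, pear}.
        Root pear: left subtree has 6 nodes {tulip, kale, plum, mint, lime, hop}, right has 0 { }.
          Root plum: left subtree has 2 nodes {tulip, kale}, right has 3 {mint, lime, hop}.
            Root kale: left subtree has 1 node {tulip}, right has 0 { }.
            Root lime: left subtree has 1 node {mint}, right has 1 {hop}.

ivy, ash, moss, rose, fig, aster, pear, plum, kale, tulip, lime, mint, hop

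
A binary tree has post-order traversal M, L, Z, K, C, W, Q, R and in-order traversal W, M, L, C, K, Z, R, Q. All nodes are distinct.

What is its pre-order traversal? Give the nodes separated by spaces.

The last element of post-order is the root; it splits in-order into left and right subtrees.
Root R: left subtree has 6 nodes {W, M, L, C, K, Z}, right has 1 {Q}.
  Root W: left subtree has 0 nodes { }, right has 5 {M, L, C, K, Z}.
    Root C: left subtree has 2 nodes {M, L}, right has 2 {K, Z}.
      Root L: left subtree has 1 node {M}, right has 0 { }.
      Root K: left subtree has 0 nodes { }, right has 1 {Z}.

R W C L M K Z Q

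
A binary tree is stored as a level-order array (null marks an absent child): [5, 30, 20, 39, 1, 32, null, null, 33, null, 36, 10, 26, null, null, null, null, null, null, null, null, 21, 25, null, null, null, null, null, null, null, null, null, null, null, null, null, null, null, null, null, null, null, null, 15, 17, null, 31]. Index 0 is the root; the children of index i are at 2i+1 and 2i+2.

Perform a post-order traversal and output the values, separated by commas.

33, 39, 15, 17, 21, 31, 25, 36, 1, 30, 10, 26, 32, 20, 5

Post-order visits the left subtree, then the right subtree, then the node.
At 5: go left to 30.
  At 30: go left to 39.
    At 39: no left child.
    At 39: go right to 33.
      33 is a leaf — visit 33.
    Visit 39.
  At 30: go right to 1.
    At 1: no left child.
    At 1: go right to 36.
      At 36: go left to 21.
        At 21: go left to 15.
          15 is a leaf — visit 15.
        At 21: go right to 17.
          17 is a leaf — visit 17.
        Visit 21.
      At 36: go right to 25.
        At 25: no left child.
        At 25: go right to 31.
          31 is a leaf — visit 31.
        Visit 25.
      Visit 36.
    Visit 1.
  Visit 30.
At 5: go right to 20.
  At 20: go left to 32.
    At 32: go left to 10.
      10 is a leaf — visit 10.
    At 32: go right to 26.
      26 is a leaf — visit 26.
    Visit 32.
  At 20: no right child.
  Visit 20.
Visit 5.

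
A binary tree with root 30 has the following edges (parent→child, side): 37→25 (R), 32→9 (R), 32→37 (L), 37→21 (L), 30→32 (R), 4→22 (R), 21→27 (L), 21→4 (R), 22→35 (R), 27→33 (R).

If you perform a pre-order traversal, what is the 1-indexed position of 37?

Pre-order visits the node, then its left subtree, then its right subtree.
Visit 30.
At 30: no left child.
At 30: go right to 32.
  Visit 32.
  At 32: go left to 37.
    Visit 37.
    At 37: go left to 21.
      Visit 21.
      At 21: go left to 27.
        Visit 27.
        At 27: no left child.
        At 27: go right to 33.
          33 is a leaf — visit 33.
      At 21: go right to 4.
        Visit 4.
        At 4: no left child.
        At 4: go right to 22.
          Visit 22.
          At 22: no left child.
          At 22: go right to 35.
            35 is a leaf — visit 35.
    At 37: go right to 25.
      25 is a leaf — visit 25.
  At 32: go right to 9.
    9 is a leaf — visit 9.
Full pre-order sequence: 30, 32, 37, 21, 27, 33, 4, 22, 35, 25, 9.

3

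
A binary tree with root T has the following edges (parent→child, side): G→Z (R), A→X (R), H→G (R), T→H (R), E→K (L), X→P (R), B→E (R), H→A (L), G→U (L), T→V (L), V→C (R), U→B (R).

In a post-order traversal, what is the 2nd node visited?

Post-order visits the left subtree, then the right subtree, then the node.
At T: go left to V.
  At V: no left child.
  At V: go right to C.
    C is a leaf — visit C.
  Visit V.
At T: go right to H.
  At H: go left to A.
    At A: no left child.
    At A: go right to X.
      At X: no left child.
      At X: go right to P.
        P is a leaf — visit P.
      Visit X.
    Visit A.
  At H: go right to G.
    At G: go left to U.
      At U: no left child.
      At U: go right to B.
        At B: no left child.
        At B: go right to E.
          At E: go left to K.
            K is a leaf — visit K.
          At E: no right child.
          Visit E.
        Visit B.
      Visit U.
    At G: go right to Z.
      Z is a leaf — visit Z.
    Visit G.
  Visit H.
Visit T.
Full post-order sequence: C, V, P, X, A, K, E, B, U, Z, G, H, T.

V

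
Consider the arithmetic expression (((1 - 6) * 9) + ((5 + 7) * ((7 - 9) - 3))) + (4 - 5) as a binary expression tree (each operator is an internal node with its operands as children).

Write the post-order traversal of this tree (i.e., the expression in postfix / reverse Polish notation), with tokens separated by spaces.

Post-order on an expression tree gives postfix notation: for each operator, emit left operand, right operand, then the operator.

1 6 - 9 * 5 7 + 7 9 - 3 - * + 4 5 - +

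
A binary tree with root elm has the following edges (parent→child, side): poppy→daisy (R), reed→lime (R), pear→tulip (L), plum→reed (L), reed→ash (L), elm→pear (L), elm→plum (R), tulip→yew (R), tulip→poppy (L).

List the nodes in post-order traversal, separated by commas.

daisy, poppy, yew, tulip, pear, ash, lime, reed, plum, elm

Post-order visits the left subtree, then the right subtree, then the node.
At elm: go left to pear.
  At pear: go left to tulip.
    At tulip: go left to poppy.
      At poppy: no left child.
      At poppy: go right to daisy.
        daisy is a leaf — visit daisy.
      Visit poppy.
    At tulip: go right to yew.
      yew is a leaf — visit yew.
    Visit tulip.
  At pear: no right child.
  Visit pear.
At elm: go right to plum.
  At plum: go left to reed.
    At reed: go left to ash.
      ash is a leaf — visit ash.
    At reed: go right to lime.
      lime is a leaf — visit lime.
    Visit reed.
  At plum: no right child.
  Visit plum.
Visit elm.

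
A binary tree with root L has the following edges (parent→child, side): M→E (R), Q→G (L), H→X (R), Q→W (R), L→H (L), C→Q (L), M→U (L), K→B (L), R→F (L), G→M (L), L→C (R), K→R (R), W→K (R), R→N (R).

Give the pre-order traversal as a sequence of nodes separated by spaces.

L H X C Q G M U E W K B R F N

Pre-order visits the node, then its left subtree, then its right subtree.
Visit L.
At L: go left to H.
  Visit H.
  At H: no left child.
  At H: go right to X.
    X is a leaf — visit X.
At L: go right to C.
  Visit C.
  At C: go left to Q.
    Visit Q.
    At Q: go left to G.
      Visit G.
      At G: go left to M.
        Visit M.
        At M: go left to U.
          U is a leaf — visit U.
        At M: go right to E.
          E is a leaf — visit E.
      At G: no right child.
    At Q: go right to W.
      Visit W.
      At W: no left child.
      At W: go right to K.
        Visit K.
        At K: go left to B.
          B is a leaf — visit B.
        At K: go right to R.
          Visit R.
          At R: go left to F.
            F is a leaf — visit F.
          At R: go right to N.
            N is a leaf — visit N.
  At C: no right child.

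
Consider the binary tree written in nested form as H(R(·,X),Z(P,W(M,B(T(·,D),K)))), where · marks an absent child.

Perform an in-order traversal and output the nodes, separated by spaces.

In-order visits the left subtree, then the node, then the right subtree.
At H: go left to R.
  At R: no left child.
  Visit R.
  At R: go right to X.
    X is a leaf — visit X.
Visit H.
At H: go right to Z.
  At Z: go left to P.
    P is a leaf — visit P.
  Visit Z.
  At Z: go right to W.
    At W: go left to M.
      M is a leaf — visit M.
    Visit W.
    At W: go right to B.
      At B: go left to T.
        At T: no left child.
        Visit T.
        At T: go right to D.
          D is a leaf — visit D.
      Visit B.
      At B: go right to K.
        K is a leaf — visit K.

R X H P Z M W T D B K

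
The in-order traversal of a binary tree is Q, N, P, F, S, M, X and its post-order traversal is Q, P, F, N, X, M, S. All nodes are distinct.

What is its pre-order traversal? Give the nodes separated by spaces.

S N Q F P M X

The last element of post-order is the root; it splits in-order into left and right subtrees.
Root S: left subtree has 4 nodes {Q, N, P, F}, right has 2 {M, X}.
  Root N: left subtree has 1 node {Q}, right has 2 {P, F}.
    Root F: left subtree has 1 node {P}, right has 0 { }.
  Root M: left subtree has 0 nodes { }, right has 1 {X}.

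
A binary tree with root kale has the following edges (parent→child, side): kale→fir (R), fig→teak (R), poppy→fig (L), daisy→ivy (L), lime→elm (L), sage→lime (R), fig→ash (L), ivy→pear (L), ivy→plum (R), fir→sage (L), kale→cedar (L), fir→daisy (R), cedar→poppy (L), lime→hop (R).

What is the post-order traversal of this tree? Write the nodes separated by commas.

ash, teak, fig, poppy, cedar, elm, hop, lime, sage, pear, plum, ivy, daisy, fir, kale

Post-order visits the left subtree, then the right subtree, then the node.
At kale: go left to cedar.
  At cedar: go left to poppy.
    At poppy: go left to fig.
      At fig: go left to ash.
        ash is a leaf — visit ash.
      At fig: go right to teak.
        teak is a leaf — visit teak.
      Visit fig.
    At poppy: no right child.
    Visit poppy.
  At cedar: no right child.
  Visit cedar.
At kale: go right to fir.
  At fir: go left to sage.
    At sage: no left child.
    At sage: go right to lime.
      At lime: go left to elm.
        elm is a leaf — visit elm.
      At lime: go right to hop.
        hop is a leaf — visit hop.
      Visit lime.
    Visit sage.
  At fir: go right to daisy.
    At daisy: go left to ivy.
      At ivy: go left to pear.
        pear is a leaf — visit pear.
      At ivy: go right to plum.
        plum is a leaf — visit plum.
      Visit ivy.
    At daisy: no right child.
    Visit daisy.
  Visit fir.
Visit kale.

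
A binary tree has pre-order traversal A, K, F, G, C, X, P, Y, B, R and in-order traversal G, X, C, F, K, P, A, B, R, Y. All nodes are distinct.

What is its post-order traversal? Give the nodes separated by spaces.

X C G F P K R B Y A

The first element of pre-order is the root; it splits in-order into left and right subtrees.
Root A: left subtree has 6 nodes {G, X, C, F, K, P}, right has 3 {B, R, Y}.
  Root K: left subtree has 4 nodes {G, X, C, F}, right has 1 {P}.
    Root F: left subtree has 3 nodes {G, X, C}, right has 0 { }.
      Root G: left subtree has 0 nodes { }, right has 2 {X, C}.
        Root C: left subtree has 1 node {X}, right has 0 { }.
  Root Y: left subtree has 2 nodes {B, R}, right has 0 { }.
    Root B: left subtree has 0 nodes { }, right has 1 {R}.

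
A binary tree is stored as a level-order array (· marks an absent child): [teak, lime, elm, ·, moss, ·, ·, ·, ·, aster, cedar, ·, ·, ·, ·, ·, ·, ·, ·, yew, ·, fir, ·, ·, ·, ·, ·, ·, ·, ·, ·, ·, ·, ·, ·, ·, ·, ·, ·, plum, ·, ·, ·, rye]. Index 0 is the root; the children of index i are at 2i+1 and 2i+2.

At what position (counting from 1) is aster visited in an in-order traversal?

In-order visits the left subtree, then the node, then the right subtree.
At teak: go left to lime.
  At lime: no left child.
  Visit lime.
  At lime: go right to moss.
    At moss: go left to aster.
      At aster: go left to yew.
        At yew: go left to plum.
          plum is a leaf — visit plum.
        Visit yew.
        At yew: no right child.
      Visit aster.
      At aster: no right child.
    Visit moss.
    At moss: go right to cedar.
      At cedar: go left to fir.
        At fir: go left to rye.
          rye is a leaf — visit rye.
        Visit fir.
        At fir: no right child.
      Visit cedar.
      At cedar: no right child.
Visit teak.
At teak: go right to elm.
  elm is a leaf — visit elm.
Full in-order sequence: lime, plum, yew, aster, moss, rye, fir, cedar, teak, elm.

4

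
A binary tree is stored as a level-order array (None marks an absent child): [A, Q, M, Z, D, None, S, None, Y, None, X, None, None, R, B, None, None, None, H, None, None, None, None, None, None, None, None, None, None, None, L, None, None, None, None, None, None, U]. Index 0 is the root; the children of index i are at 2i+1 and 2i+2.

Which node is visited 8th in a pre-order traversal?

X

Pre-order visits the node, then its left subtree, then its right subtree.
Visit A.
At A: go left to Q.
  Visit Q.
  At Q: go left to Z.
    Visit Z.
    At Z: no left child.
    At Z: go right to Y.
      Visit Y.
      At Y: no left child.
      At Y: go right to H.
        Visit H.
        At H: go left to U.
          U is a leaf — visit U.
        At H: no right child.
  At Q: go right to D.
    Visit D.
    At D: no left child.
    At D: go right to X.
      X is a leaf — visit X.
At A: go right to M.
  Visit M.
  At M: no left child.
  At M: go right to S.
    Visit S.
    At S: go left to R.
      R is a leaf — visit R.
    At S: go right to B.
      Visit B.
      At B: no left child.
      At B: go right to L.
        L is a leaf — visit L.
Full pre-order sequence: A, Q, Z, Y, H, U, D, X, M, S, R, B, L.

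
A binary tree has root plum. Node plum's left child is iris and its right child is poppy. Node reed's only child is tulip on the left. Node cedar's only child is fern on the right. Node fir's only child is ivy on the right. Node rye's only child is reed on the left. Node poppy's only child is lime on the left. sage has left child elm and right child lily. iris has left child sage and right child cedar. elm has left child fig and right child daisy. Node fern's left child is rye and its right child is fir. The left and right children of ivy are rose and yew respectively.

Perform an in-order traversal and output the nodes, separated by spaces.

fig elm daisy sage lily iris cedar tulip reed rye fern fir rose ivy yew plum lime poppy

In-order visits the left subtree, then the node, then the right subtree.
At plum: go left to iris.
  At iris: go left to sage.
    At sage: go left to elm.
      At elm: go left to fig.
        fig is a leaf — visit fig.
      Visit elm.
      At elm: go right to daisy.
        daisy is a leaf — visit daisy.
    Visit sage.
    At sage: go right to lily.
      lily is a leaf — visit lily.
  Visit iris.
  At iris: go right to cedar.
    At cedar: no left child.
    Visit cedar.
    At cedar: go right to fern.
      At fern: go left to rye.
        At rye: go left to reed.
          At reed: go left to tulip.
            tulip is a leaf — visit tulip.
          Visit reed.
          At reed: no right child.
        Visit rye.
        At rye: no right child.
      Visit fern.
      At fern: go right to fir.
        At fir: no left child.
        Visit fir.
        At fir: go right to ivy.
          At ivy: go left to rose.
            rose is a leaf — visit rose.
          Visit ivy.
          At ivy: go right to yew.
            yew is a leaf — visit yew.
Visit plum.
At plum: go right to poppy.
  At poppy: go left to lime.
    lime is a leaf — visit lime.
  Visit poppy.
  At poppy: no right child.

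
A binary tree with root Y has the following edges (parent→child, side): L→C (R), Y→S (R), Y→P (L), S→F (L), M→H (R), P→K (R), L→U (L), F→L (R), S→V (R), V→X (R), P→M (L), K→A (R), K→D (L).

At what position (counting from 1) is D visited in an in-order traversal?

In-order visits the left subtree, then the node, then the right subtree.
At Y: go left to P.
  At P: go left to M.
    At M: no left child.
    Visit M.
    At M: go right to H.
      H is a leaf — visit H.
  Visit P.
  At P: go right to K.
    At K: go left to D.
      D is a leaf — visit D.
    Visit K.
    At K: go right to A.
      A is a leaf — visit A.
Visit Y.
At Y: go right to S.
  At S: go left to F.
    At F: no left child.
    Visit F.
    At F: go right to L.
      At L: go left to U.
        U is a leaf — visit U.
      Visit L.
      At L: go right to C.
        C is a leaf — visit C.
  Visit S.
  At S: go right to V.
    At V: no left child.
    Visit V.
    At V: go right to X.
      X is a leaf — visit X.
Full in-order sequence: M, H, P, D, K, A, Y, F, U, L, C, S, V, X.

4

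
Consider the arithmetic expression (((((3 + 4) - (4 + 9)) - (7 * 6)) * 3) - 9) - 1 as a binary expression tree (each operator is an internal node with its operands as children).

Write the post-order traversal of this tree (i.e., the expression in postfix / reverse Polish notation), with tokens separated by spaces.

3 4 + 4 9 + - 7 6 * - 3 * 9 - 1 -

Post-order on an expression tree gives postfix notation: for each operator, emit left operand, right operand, then the operator.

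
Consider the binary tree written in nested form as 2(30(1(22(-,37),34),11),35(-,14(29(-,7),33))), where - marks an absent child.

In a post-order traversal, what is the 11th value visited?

35

Post-order visits the left subtree, then the right subtree, then the node.
At 2: go left to 30.
  At 30: go left to 1.
    At 1: go left to 22.
      At 22: no left child.
      At 22: go right to 37.
        37 is a leaf — visit 37.
      Visit 22.
    At 1: go right to 34.
      34 is a leaf — visit 34.
    Visit 1.
  At 30: go right to 11.
    11 is a leaf — visit 11.
  Visit 30.
At 2: go right to 35.
  At 35: no left child.
  At 35: go right to 14.
    At 14: go left to 29.
      At 29: no left child.
      At 29: go right to 7.
        7 is a leaf — visit 7.
      Visit 29.
    At 14: go right to 33.
      33 is a leaf — visit 33.
    Visit 14.
  Visit 35.
Visit 2.
Full post-order sequence: 37, 22, 34, 1, 11, 30, 7, 29, 33, 14, 35, 2.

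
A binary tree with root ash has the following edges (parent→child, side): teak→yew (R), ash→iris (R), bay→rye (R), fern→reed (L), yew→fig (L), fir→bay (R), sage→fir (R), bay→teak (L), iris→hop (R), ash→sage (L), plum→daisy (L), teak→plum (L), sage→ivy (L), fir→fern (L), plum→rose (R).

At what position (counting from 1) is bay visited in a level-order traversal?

8

Level-order visits nodes level by level from the root, left to right within each level.
Level 0: ash
Level 1: sage, iris
Level 2: ivy, fir, hop
Level 3: fern, bay
Level 4: reed, teak, rye
Level 5: plum, yew
Level 6: daisy, rose, fig
Full level-order sequence: ash, sage, iris, ivy, fir, hop, fern, bay, reed, teak, rye, plum, yew, daisy, rose, fig.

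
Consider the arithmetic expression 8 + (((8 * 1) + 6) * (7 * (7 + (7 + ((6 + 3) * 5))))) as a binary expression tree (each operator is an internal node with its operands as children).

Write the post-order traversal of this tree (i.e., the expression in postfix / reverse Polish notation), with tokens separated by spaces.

Post-order on an expression tree gives postfix notation: for each operator, emit left operand, right operand, then the operator.

8 8 1 * 6 + 7 7 7 6 3 + 5 * + + * * +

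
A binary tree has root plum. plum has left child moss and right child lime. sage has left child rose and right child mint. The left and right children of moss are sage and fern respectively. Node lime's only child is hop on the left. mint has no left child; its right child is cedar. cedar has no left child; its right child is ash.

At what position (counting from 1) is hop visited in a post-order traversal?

Post-order visits the left subtree, then the right subtree, then the node.
At plum: go left to moss.
  At moss: go left to sage.
    At sage: go left to rose.
      rose is a leaf — visit rose.
    At sage: go right to mint.
      At mint: no left child.
      At mint: go right to cedar.
        At cedar: no left child.
        At cedar: go right to ash.
          ash is a leaf — visit ash.
        Visit cedar.
      Visit mint.
    Visit sage.
  At moss: go right to fern.
    fern is a leaf — visit fern.
  Visit moss.
At plum: go right to lime.
  At lime: go left to hop.
    hop is a leaf — visit hop.
  At lime: no right child.
  Visit lime.
Visit plum.
Full post-order sequence: rose, ash, cedar, mint, sage, fern, moss, hop, lime, plum.

8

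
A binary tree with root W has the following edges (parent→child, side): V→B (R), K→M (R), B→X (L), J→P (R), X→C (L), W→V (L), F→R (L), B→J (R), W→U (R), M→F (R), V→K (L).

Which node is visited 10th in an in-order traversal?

P

In-order visits the left subtree, then the node, then the right subtree.
At W: go left to V.
  At V: go left to K.
    At K: no left child.
    Visit K.
    At K: go right to M.
      At M: no left child.
      Visit M.
      At M: go right to F.
        At F: go left to R.
          R is a leaf — visit R.
        Visit F.
        At F: no right child.
  Visit V.
  At V: go right to B.
    At B: go left to X.
      At X: go left to C.
        C is a leaf — visit C.
      Visit X.
      At X: no right child.
    Visit B.
    At B: go right to J.
      At J: no left child.
      Visit J.
      At J: go right to P.
        P is a leaf — visit P.
Visit W.
At W: go right to U.
  U is a leaf — visit U.
Full in-order sequence: K, M, R, F, V, C, X, B, J, P, W, U.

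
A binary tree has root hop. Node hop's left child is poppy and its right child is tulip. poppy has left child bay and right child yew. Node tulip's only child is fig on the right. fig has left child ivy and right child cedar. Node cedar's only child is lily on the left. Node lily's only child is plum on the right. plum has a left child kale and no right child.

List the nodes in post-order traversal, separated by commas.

bay, yew, poppy, ivy, kale, plum, lily, cedar, fig, tulip, hop

Post-order visits the left subtree, then the right subtree, then the node.
At hop: go left to poppy.
  At poppy: go left to bay.
    bay is a leaf — visit bay.
  At poppy: go right to yew.
    yew is a leaf — visit yew.
  Visit poppy.
At hop: go right to tulip.
  At tulip: no left child.
  At tulip: go right to fig.
    At fig: go left to ivy.
      ivy is a leaf — visit ivy.
    At fig: go right to cedar.
      At cedar: go left to lily.
        At lily: no left child.
        At lily: go right to plum.
          At plum: go left to kale.
            kale is a leaf — visit kale.
          At plum: no right child.
          Visit plum.
        Visit lily.
      At cedar: no right child.
      Visit cedar.
    Visit fig.
  Visit tulip.
Visit hop.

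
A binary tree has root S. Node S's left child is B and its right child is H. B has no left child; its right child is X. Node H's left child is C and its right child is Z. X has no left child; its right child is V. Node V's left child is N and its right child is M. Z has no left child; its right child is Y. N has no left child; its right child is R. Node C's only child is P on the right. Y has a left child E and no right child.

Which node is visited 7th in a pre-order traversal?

Pre-order visits the node, then its left subtree, then its right subtree.
Visit S.
At S: go left to B.
  Visit B.
  At B: no left child.
  At B: go right to X.
    Visit X.
    At X: no left child.
    At X: go right to V.
      Visit V.
      At V: go left to N.
        Visit N.
        At N: no left child.
        At N: go right to R.
          R is a leaf — visit R.
      At V: go right to M.
        M is a leaf — visit M.
At S: go right to H.
  Visit H.
  At H: go left to C.
    Visit C.
    At C: no left child.
    At C: go right to P.
      P is a leaf — visit P.
  At H: go right to Z.
    Visit Z.
    At Z: no left child.
    At Z: go right to Y.
      Visit Y.
      At Y: go left to E.
        E is a leaf — visit E.
      At Y: no right child.
Full pre-order sequence: S, B, X, V, N, R, M, H, C, P, Z, Y, E.

M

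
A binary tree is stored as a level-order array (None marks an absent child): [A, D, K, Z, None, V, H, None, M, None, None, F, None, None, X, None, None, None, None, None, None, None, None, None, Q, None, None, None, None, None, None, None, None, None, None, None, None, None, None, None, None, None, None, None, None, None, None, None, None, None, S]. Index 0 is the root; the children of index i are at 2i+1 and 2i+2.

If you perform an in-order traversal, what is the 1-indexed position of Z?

In-order visits the left subtree, then the node, then the right subtree.
At A: go left to D.
  At D: go left to Z.
    At Z: no left child.
    Visit Z.
    At Z: go right to M.
      M is a leaf — visit M.
  Visit D.
  At D: no right child.
Visit A.
At A: go right to K.
  At K: go left to V.
    At V: go left to F.
      At F: no left child.
      Visit F.
      At F: go right to Q.
        At Q: no left child.
        Visit Q.
        At Q: go right to S.
          S is a leaf — visit S.
    Visit V.
    At V: no right child.
  Visit K.
  At K: go right to H.
    At H: no left child.
    Visit H.
    At H: go right to X.
      X is a leaf — visit X.
Full in-order sequence: Z, M, D, A, F, Q, S, V, K, H, X.

1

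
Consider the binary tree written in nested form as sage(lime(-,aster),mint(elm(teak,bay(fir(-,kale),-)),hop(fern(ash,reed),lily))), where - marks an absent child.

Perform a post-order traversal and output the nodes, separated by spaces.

aster lime teak kale fir bay elm ash reed fern lily hop mint sage

Post-order visits the left subtree, then the right subtree, then the node.
At sage: go left to lime.
  At lime: no left child.
  At lime: go right to aster.
    aster is a leaf — visit aster.
  Visit lime.
At sage: go right to mint.
  At mint: go left to elm.
    At elm: go left to teak.
      teak is a leaf — visit teak.
    At elm: go right to bay.
      At bay: go left to fir.
        At fir: no left child.
        At fir: go right to kale.
          kale is a leaf — visit kale.
        Visit fir.
      At bay: no right child.
      Visit bay.
    Visit elm.
  At mint: go right to hop.
    At hop: go left to fern.
      At fern: go left to ash.
        ash is a leaf — visit ash.
      At fern: go right to reed.
        reed is a leaf — visit reed.
      Visit fern.
    At hop: go right to lily.
      lily is a leaf — visit lily.
    Visit hop.
  Visit mint.
Visit sage.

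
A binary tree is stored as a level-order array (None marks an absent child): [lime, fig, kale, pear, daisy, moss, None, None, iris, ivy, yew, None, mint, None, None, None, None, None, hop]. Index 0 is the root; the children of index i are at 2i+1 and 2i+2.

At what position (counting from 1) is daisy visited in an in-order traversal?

6

In-order visits the left subtree, then the node, then the right subtree.
At lime: go left to fig.
  At fig: go left to pear.
    At pear: no left child.
    Visit pear.
    At pear: go right to iris.
      At iris: no left child.
      Visit iris.
      At iris: go right to hop.
        hop is a leaf — visit hop.
  Visit fig.
  At fig: go right to daisy.
    At daisy: go left to ivy.
      ivy is a leaf — visit ivy.
    Visit daisy.
    At daisy: go right to yew.
      yew is a leaf — visit yew.
Visit lime.
At lime: go right to kale.
  At kale: go left to moss.
    At moss: no left child.
    Visit moss.
    At moss: go right to mint.
      mint is a leaf — visit mint.
  Visit kale.
  At kale: no right child.
Full in-order sequence: pear, iris, hop, fig, ivy, daisy, yew, lime, moss, mint, kale.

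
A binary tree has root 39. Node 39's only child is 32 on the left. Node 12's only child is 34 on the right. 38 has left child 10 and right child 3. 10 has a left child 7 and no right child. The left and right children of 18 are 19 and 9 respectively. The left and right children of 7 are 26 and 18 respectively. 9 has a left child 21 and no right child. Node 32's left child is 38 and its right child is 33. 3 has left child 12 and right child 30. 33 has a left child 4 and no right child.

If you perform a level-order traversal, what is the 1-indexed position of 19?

14

Level-order visits nodes level by level from the root, left to right within each level.
Level 0: 39
Level 1: 32
Level 2: 38, 33
Level 3: 10, 3, 4
Level 4: 7, 12, 30
Level 5: 26, 18, 34
Level 6: 19, 9
Level 7: 21
Full level-order sequence: 39, 32, 38, 33, 10, 3, 4, 7, 12, 30, 26, 18, 34, 19, 9, 21.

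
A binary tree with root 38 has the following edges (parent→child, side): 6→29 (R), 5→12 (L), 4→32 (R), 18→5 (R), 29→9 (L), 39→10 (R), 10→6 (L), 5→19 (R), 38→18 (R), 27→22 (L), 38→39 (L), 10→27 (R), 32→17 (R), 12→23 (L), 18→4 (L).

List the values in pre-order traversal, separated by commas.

38, 39, 10, 6, 29, 9, 27, 22, 18, 4, 32, 17, 5, 12, 23, 19

Pre-order visits the node, then its left subtree, then its right subtree.
Visit 38.
At 38: go left to 39.
  Visit 39.
  At 39: no left child.
  At 39: go right to 10.
    Visit 10.
    At 10: go left to 6.
      Visit 6.
      At 6: no left child.
      At 6: go right to 29.
        Visit 29.
        At 29: go left to 9.
          9 is a leaf — visit 9.
        At 29: no right child.
    At 10: go right to 27.
      Visit 27.
      At 27: go left to 22.
        22 is a leaf — visit 22.
      At 27: no right child.
At 38: go right to 18.
  Visit 18.
  At 18: go left to 4.
    Visit 4.
    At 4: no left child.
    At 4: go right to 32.
      Visit 32.
      At 32: no left child.
      At 32: go right to 17.
        17 is a leaf — visit 17.
  At 18: go right to 5.
    Visit 5.
    At 5: go left to 12.
      Visit 12.
      At 12: go left to 23.
        23 is a leaf — visit 23.
      At 12: no right child.
    At 5: go right to 19.
      19 is a leaf — visit 19.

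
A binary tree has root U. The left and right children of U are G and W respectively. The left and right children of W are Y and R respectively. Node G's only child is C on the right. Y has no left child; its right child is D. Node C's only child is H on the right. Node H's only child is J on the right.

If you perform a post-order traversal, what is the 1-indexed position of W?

Post-order visits the left subtree, then the right subtree, then the node.
At U: go left to G.
  At G: no left child.
  At G: go right to C.
    At C: no left child.
    At C: go right to H.
      At H: no left child.
      At H: go right to J.
        J is a leaf — visit J.
      Visit H.
    Visit C.
  Visit G.
At U: go right to W.
  At W: go left to Y.
    At Y: no left child.
    At Y: go right to D.
      D is a leaf — visit D.
    Visit Y.
  At W: go right to R.
    R is a leaf — visit R.
  Visit W.
Visit U.
Full post-order sequence: J, H, C, G, D, Y, R, W, U.

8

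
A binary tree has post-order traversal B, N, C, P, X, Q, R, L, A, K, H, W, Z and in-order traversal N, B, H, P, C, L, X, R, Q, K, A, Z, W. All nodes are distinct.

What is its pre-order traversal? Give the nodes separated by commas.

Z, H, N, B, K, L, P, C, R, X, Q, A, W

The last element of post-order is the root; it splits in-order into left and right subtrees.
Root Z: left subtree has 11 nodes {N, B, H, P, C, L, X, R, Q, K, A}, right has 1 {W}.
  Root H: left subtree has 2 nodes {N, B}, right has 8 {P, C, L, X, R, Q, K, A}.
    Root N: left subtree has 0 nodes { }, right has 1 {B}.
    Root K: left subtree has 6 nodes {P, C, L, X, R, Q}, right has 1 {A}.
      Root L: left subtree has 2 nodes {P, C}, right has 3 {X, R, Q}.
        Root P: left subtree has 0 nodes { }, right has 1 {C}.
        Root R: left subtree has 1 node {X}, right has 1 {Q}.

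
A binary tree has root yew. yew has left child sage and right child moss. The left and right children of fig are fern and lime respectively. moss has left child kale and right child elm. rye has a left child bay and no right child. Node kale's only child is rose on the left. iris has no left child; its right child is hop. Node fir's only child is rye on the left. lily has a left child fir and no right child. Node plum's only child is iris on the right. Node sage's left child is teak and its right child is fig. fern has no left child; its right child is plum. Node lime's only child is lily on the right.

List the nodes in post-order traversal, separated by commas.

Post-order visits the left subtree, then the right subtree, then the node.
At yew: go left to sage.
  At sage: go left to teak.
    teak is a leaf — visit teak.
  At sage: go right to fig.
    At fig: go left to fern.
      At fern: no left child.
      At fern: go right to plum.
        At plum: no left child.
        At plum: go right to iris.
          At iris: no left child.
          At iris: go right to hop.
            hop is a leaf — visit hop.
          Visit iris.
        Visit plum.
      Visit fern.
    At fig: go right to lime.
      At lime: no left child.
      At lime: go right to lily.
        At lily: go left to fir.
          At fir: go left to rye.
            At rye: go left to bay.
              bay is a leaf — visit bay.
            At rye: no right child.
            Visit rye.
          At fir: no right child.
          Visit fir.
        At lily: no right child.
        Visit lily.
      Visit lime.
    Visit fig.
  Visit sage.
At yew: go right to moss.
  At moss: go left to kale.
    At kale: go left to rose.
      rose is a leaf — visit rose.
    At kale: no right child.
    Visit kale.
  At moss: go right to elm.
    elm is a leaf — visit elm.
  Visit moss.
Visit yew.

teak, hop, iris, plum, fern, bay, rye, fir, lily, lime, fig, sage, rose, kale, elm, moss, yew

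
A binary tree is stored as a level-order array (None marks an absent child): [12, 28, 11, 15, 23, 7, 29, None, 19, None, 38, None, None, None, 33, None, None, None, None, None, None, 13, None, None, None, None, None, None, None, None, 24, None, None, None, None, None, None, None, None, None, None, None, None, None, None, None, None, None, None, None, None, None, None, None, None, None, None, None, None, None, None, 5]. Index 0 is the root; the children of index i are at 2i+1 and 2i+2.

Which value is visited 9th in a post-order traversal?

Post-order visits the left subtree, then the right subtree, then the node.
At 12: go left to 28.
  At 28: go left to 15.
    At 15: no left child.
    At 15: go right to 19.
      19 is a leaf — visit 19.
    Visit 15.
  At 28: go right to 23.
    At 23: no left child.
    At 23: go right to 38.
      At 38: go left to 13.
        13 is a leaf — visit 13.
      At 38: no right child.
      Visit 38.
    Visit 23.
  Visit 28.
At 12: go right to 11.
  At 11: go left to 7.
    7 is a leaf — visit 7.
  At 11: go right to 29.
    At 29: no left child.
    At 29: go right to 33.
      At 33: no left child.
      At 33: go right to 24.
        At 24: go left to 5.
          5 is a leaf — visit 5.
        At 24: no right child.
        Visit 24.
      Visit 33.
    Visit 29.
  Visit 11.
Visit 12.
Full post-order sequence: 19, 15, 13, 38, 23, 28, 7, 5, 24, 33, 29, 11, 12.

24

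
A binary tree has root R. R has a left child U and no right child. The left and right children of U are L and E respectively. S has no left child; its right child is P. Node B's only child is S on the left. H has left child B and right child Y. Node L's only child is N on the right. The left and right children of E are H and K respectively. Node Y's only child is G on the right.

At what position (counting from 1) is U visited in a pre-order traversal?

2

Pre-order visits the node, then its left subtree, then its right subtree.
Visit R.
At R: go left to U.
  Visit U.
  At U: go left to L.
    Visit L.
    At L: no left child.
    At L: go right to N.
      N is a leaf — visit N.
  At U: go right to E.
    Visit E.
    At E: go left to H.
      Visit H.
      At H: go left to B.
        Visit B.
        At B: go left to S.
          Visit S.
          At S: no left child.
          At S: go right to P.
            P is a leaf — visit P.
        At B: no right child.
      At H: go right to Y.
        Visit Y.
        At Y: no left child.
        At Y: go right to G.
          G is a leaf — visit G.
    At E: go right to K.
      K is a leaf — visit K.
At R: no right child.
Full pre-order sequence: R, U, L, N, E, H, B, S, P, Y, G, K.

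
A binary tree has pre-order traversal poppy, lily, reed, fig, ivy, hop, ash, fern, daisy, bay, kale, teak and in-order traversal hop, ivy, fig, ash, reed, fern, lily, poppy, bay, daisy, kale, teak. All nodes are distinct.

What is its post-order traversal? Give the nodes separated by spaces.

hop ivy ash fig fern reed lily bay teak kale daisy poppy

The first element of pre-order is the root; it splits in-order into left and right subtrees.
Root poppy: left subtree has 7 nodes {hop, ivy, fig, ash, reed, fern, lily}, right has 4 {bay, daisy, kale, teak}.
  Root lily: left subtree has 6 nodes {hop, ivy, fig, ash, reed, fern}, right has 0 { }.
    Root reed: left subtree has 4 nodes {hop, ivy, fig, ash}, right has 1 {fern}.
      Root fig: left subtree has 2 nodes {hop, ivy}, right has 1 {ash}.
        Root ivy: left subtree has 1 node {hop}, right has 0 { }.
  Root daisy: left subtree has 1 node {bay}, right has 2 {kale, teak}.
    Root kale: left subtree has 0 nodes { }, right has 1 {teak}.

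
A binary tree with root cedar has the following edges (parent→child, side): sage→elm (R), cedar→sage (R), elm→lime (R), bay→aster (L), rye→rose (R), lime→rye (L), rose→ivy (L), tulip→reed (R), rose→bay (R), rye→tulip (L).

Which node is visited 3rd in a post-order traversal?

Post-order visits the left subtree, then the right subtree, then the node.
At cedar: no left child.
At cedar: go right to sage.
  At sage: no left child.
  At sage: go right to elm.
    At elm: no left child.
    At elm: go right to lime.
      At lime: go left to rye.
        At rye: go left to tulip.
          At tulip: no left child.
          At tulip: go right to reed.
            reed is a leaf — visit reed.
          Visit tulip.
        At rye: go right to rose.
          At rose: go left to ivy.
            ivy is a leaf — visit ivy.
          At rose: go right to bay.
            At bay: go left to aster.
              aster is a leaf — visit aster.
            At bay: no right child.
            Visit bay.
          Visit rose.
        Visit rye.
      At lime: no right child.
      Visit lime.
    Visit elm.
  Visit sage.
Visit cedar.
Full post-order sequence: reed, tulip, ivy, aster, bay, rose, rye, lime, elm, sage, cedar.

ivy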